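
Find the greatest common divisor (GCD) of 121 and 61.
1

Using the Euclidean algorithm:
121 = 1 × 61 + 60
61 = 1 × 60 + 1
60 = 60 × 1 + 0

GCD(121, 61) = 1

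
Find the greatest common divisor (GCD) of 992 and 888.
8

Using the Euclidean algorithm:
992 = 1 × 888 + 104
888 = 8 × 104 + 56
104 = 1 × 56 + 48
56 = 1 × 48 + 8
48 = 6 × 8 + 0

GCD(992, 888) = 8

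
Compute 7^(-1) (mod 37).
16

Using Extended Euclidean Algorithm:
gcd(7, 37) = 1
Bezout coefficients: 7 × 16 + 37 × -3 = 1
So 7 × 16 ≡ 1 (mod 37)
The inverse is 16 mod 37 = 16
Verification: 7 × 16 = 112 = 3 × 37 + 1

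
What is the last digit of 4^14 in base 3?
Using Fermat: 4^{2} ≡ 1 (mod 3). 14 ≡ 0 (mod 2). So 4^{14} ≡ 4^{0} ≡ 1 (mod 3)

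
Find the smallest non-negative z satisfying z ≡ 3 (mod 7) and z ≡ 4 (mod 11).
M = 7 × 11 = 77. M₁ = 11, y₁ ≡ 2 (mod 7). M₂ = 7, y₂ ≡ 8 (mod 11). z = 3×11×2 + 4×7×8 ≡ 59 (mod 77)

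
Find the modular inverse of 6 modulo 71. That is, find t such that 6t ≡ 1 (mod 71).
12

Using Extended Euclidean Algorithm:
gcd(6, 71) = 1
Bezout coefficients: 6 × 12 + 71 × -1 = 1
So 6 × 12 ≡ 1 (mod 71)
The inverse is 12 mod 71 = 12
Verification: 6 × 12 = 72 = 1 × 71 + 1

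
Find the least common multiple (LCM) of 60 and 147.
2940

First find GCD(60, 147) using the Euclidean algorithm:
60 = 0 × 147 + 60
147 = 2 × 60 + 27
60 = 2 × 27 + 6
27 = 4 × 6 + 3
6 = 2 × 3 + 0
GCD(60, 147) = 3

LCM formula: LCM(a, b) = (a × b) / GCD(a, b)
LCM(60, 147) = (60 × 147) / 3
LCM(60, 147) = 8820 / 3
LCM(60, 147) = 2940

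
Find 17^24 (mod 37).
Using repeated squaring. 24 = 16 + 8 (binary 11000). Repeated squaring mod 37: 17^1 ≡ 17; 17^2 ≡ 17² = 289 ≡ 30; 17^4 ≡ 30² = 900 ≡ 12; 17^8 ≡ 12² = 144 ≡ 33; 17^16 ≡ 33² = 1089 ≡ 16. Multiply: 17^24 = 17^16 × 17^8 ≡ 16 × 33 (mod 37): 16 × 33 = 528 ≡ 10. So 17^24 ≡ 10 (mod 37).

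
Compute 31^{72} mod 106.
89

Using successive squaring:
Binary expansion of 72: 1001000
Powers of 31 mod 106 (each is the square of the previous):
  31^1 ≡ 31 (mod 106)
  31^2 ≡ 31² = 961 ≡ 7 (mod 106)
  31^4 ≡ 7² = 49 ≡ 49 (mod 106)
  31^8 ≡ 49² = 2401 ≡ 69 (mod 106)
  31^16 ≡ 69² = 4761 ≡ 97 (mod 106)
  31^32 ≡ 97² = 9409 ≡ 81 (mod 106)
  31^64 ≡ 81² = 6561 ≡ 95 (mod 106)
72 = 64 + 8, so 31^72 = 31^64 × 31^8 ≡ 95 × 69 (mod 106)
Multiplying step by step:
  95 × 69 = 6555 ≡ 89 (mod 106)
Result: 31^72 ≡ 89 (mod 106)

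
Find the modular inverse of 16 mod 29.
16^(-1) ≡ 20 (mod 29). Verification: 16 × 20 = 320 ≡ 1 (mod 29)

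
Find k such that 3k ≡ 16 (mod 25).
22

Since gcd(3, 25) = 1 divides 16, a solution exists.
Multiply both sides by the inverse of 3 mod 25:
  3^(-1) mod 25 = 17
  x ≡ 17 × 16 ≡ 272 ≡ 22 (mod 25)
Verification: 3 × 22 = 66 = 2 × 25 + 16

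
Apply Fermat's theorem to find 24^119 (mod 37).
By Fermat: 24^{36} ≡ 1 (mod 37). 119 = 3×36 + 11. So 24^{119} ≡ 24^{11} ≡ 22 (mod 37)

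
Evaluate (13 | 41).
(13/41) = 13^{20} mod 41 = -1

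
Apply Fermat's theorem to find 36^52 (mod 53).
By Fermat's Little Theorem, 36^{52} ≡ 1 (mod 53) since 53 is prime and gcd(36, 53) = 1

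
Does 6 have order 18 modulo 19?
p - 1 = 18 has prime divisors 2, 3. Check 6^(18/q) mod 19 for each: 6^(18/2) = 6^9 ≡ 1, 6^(18/3) = 6^6 ≡ 11 (mod 19). Since 6^9 ≡ 1 (mod 19), the order of 6 divides 9 (in fact the order is 9) ≠ 18, so it is not a primitive root.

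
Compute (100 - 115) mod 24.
9

(100 - 115) = -15
-15 mod 24 = 9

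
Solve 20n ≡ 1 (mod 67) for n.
57

Using Extended Euclidean Algorithm:
gcd(20, 67) = 1
Bezout coefficients: 20 × -10 + 67 × 3 = 1
So 20 × -10 ≡ 1 (mod 67)
The inverse is -10 mod 67 = 57
Verification: 20 × 57 = 1140 = 17 × 67 + 1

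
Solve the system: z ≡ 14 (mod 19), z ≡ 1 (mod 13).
M = 19 × 13 = 247. M₁ = 13, y₁ ≡ 3 (mod 19). M₂ = 19, y₂ ≡ 11 (mod 13). z = 14×13×3 + 1×19×11 ≡ 14 (mod 247)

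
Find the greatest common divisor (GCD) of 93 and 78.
3

Using the Euclidean algorithm:
93 = 1 × 78 + 15
78 = 5 × 15 + 3
15 = 5 × 3 + 0

GCD(93, 78) = 3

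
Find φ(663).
384

Prime factorization: 663 = 3 × 13 × 17
Using the formula φ(n) = n × Π(1 - 1/p) for each prime factor p:
φ(663) = 663 × (1 - 1/3) × (1 - 1/13) × (1 - 1/17)
φ(663) = 384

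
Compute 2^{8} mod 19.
9

Using successive squaring:
Binary expansion of 8: 1000
Powers of 2 mod 19 (each is the square of the previous):
  2^1 ≡ 2 (mod 19)
  2^2 ≡ 2² = 4 ≡ 4 (mod 19)
  2^4 ≡ 4² = 16 ≡ 16 (mod 19)
  2^8 ≡ 16² = 256 ≡ 9 (mod 19)
8 is a power of 2, so 2^8 is the last square: ≡ 9 (mod 19)
Result: 2^8 ≡ 9 (mod 19)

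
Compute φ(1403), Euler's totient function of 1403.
1320

Prime factorization: 1403 = 23 × 61
Using the formula φ(n) = n × Π(1 - 1/p) for each prime factor p:
φ(1403) = 1403 × (1 - 1/23) × (1 - 1/61)
φ(1403) = 1320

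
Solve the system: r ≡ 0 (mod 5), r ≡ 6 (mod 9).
M = 5 × 9 = 45. M₁ = 9, y₁ ≡ 4 (mod 5). M₂ = 5, y₂ ≡ 2 (mod 9). r = 0×9×4 + 6×5×2 ≡ 15 (mod 45)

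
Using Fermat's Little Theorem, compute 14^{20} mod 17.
13

By Fermat's Little Theorem, a^(p-1) ≡ 1 (mod p) for prime p and gcd(a, p) = 1
Here p = 17, so 14^16 ≡ 1 (mod 17)
We can reduce the exponent: 20 mod 16 = 4
So 14^20 ≡ 14^4 (mod 17)
Computing: 14^4 mod 17 = 13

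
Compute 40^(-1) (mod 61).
29

Using Extended Euclidean Algorithm:
gcd(40, 61) = 1
Bezout coefficients: 40 × 29 + 61 × -19 = 1
So 40 × 29 ≡ 1 (mod 61)
The inverse is 29 mod 61 = 29
Verification: 40 × 29 = 1160 = 19 × 61 + 1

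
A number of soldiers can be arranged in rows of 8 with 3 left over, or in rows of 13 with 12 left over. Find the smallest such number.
M = 8 × 13 = 104. M₁ = 13, y₁ ≡ 5 (mod 8). M₂ = 8, y₂ ≡ 5 (mod 13). n = 3×13×5 + 12×8×5 ≡ 51 (mod 104). The smallest positive such number is 51.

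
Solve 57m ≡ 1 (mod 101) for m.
57^(-1) ≡ 39 (mod 101). Verification: 57 × 39 = 2223 ≡ 1 (mod 101)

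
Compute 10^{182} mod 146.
46

Using successive squaring:
Binary expansion of 182: 10110110
Powers of 10 mod 146 (each is the square of the previous):
  10^1 ≡ 10 (mod 146)
  10^2 ≡ 10² = 100 ≡ 100 (mod 146)
  10^4 ≡ 100² = 10000 ≡ 72 (mod 146)
  10^8 ≡ 72² = 5184 ≡ 74 (mod 146)
  10^16 ≡ 74² = 5476 ≡ 74 (mod 146)
  10^32 ≡ 74² = 5476 ≡ 74 (mod 146)
  10^64 ≡ 74² = 5476 ≡ 74 (mod 146)
  10^128 ≡ 74² = 5476 ≡ 74 (mod 146)
182 = 128 + 32 + 16 + 4 + 2, so 10^182 = 10^128 × 10^32 × 10^16 × 10^4 × 10^2 ≡ 74 × 74 × 74 × 72 × 100 (mod 146)
Multiplying step by step:
  74 × 74 = 5476 ≡ 74 (mod 146)
  74 × 74 = 5476 ≡ 74 (mod 146)
  74 × 72 = 5328 ≡ 72 (mod 146)
  72 × 100 = 7200 ≡ 46 (mod 146)
Result: 10^182 ≡ 46 (mod 146)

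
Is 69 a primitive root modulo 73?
No

To verify, check if 69^(72/q) ≢ 1 (mod 73) for each prime divisor q of 72
Divisors of 72 = 72: [1, 2, 3, 4, 6, 8, 9, 12, 18, 24, 36, 72]
  69^(72/2) = 69^36 ≡ 1 (mod 73)
  69^(72/3) = 69^24 ≡ 8 (mod 73)
Conclusion: 69 is not a primitive root modulo 73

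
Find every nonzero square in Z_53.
QRs mod 53: {1, 4, 6, 7, 9, 10, 11, 13, 15, 16, 17, 24, 25, 28, 29, 36, 37, 38, 40, 42, 43, 44, 46, 47, 49, 52}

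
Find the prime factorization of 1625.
5^3 × 13

Divide by primes starting from smallest:
1625 ÷ 5 = 325
325 ÷ 5 = 65
65 ÷ 5 = 13
13 ÷ 13 = 1

1625 = 5^3 × 13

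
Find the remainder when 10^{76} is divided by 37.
By Fermat: 10^{36} ≡ 1 (mod 37). 76 = 2×36 + 4. So 10^{76} ≡ 10^{4} ≡ 10 (mod 37)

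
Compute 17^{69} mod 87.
17

Using successive squaring:
Binary expansion of 69: 1000101
Powers of 17 mod 87 (each is the square of the previous):
  17^1 ≡ 17 (mod 87)
  17^2 ≡ 17² = 289 ≡ 28 (mod 87)
  17^4 ≡ 28² = 784 ≡ 1 (mod 87)
  17^8 ≡ 1² = 1 ≡ 1 (mod 87)
  17^16 ≡ 1² = 1 ≡ 1 (mod 87)
  17^32 ≡ 1² = 1 ≡ 1 (mod 87)
  17^64 ≡ 1² = 1 ≡ 1 (mod 87)
69 = 64 + 4 + 1, so 17^69 = 17^64 × 17^4 × 17^1 ≡ 1 × 1 × 17 (mod 87)
Multiplying step by step:
  1 × 1 = 1 ≡ 1 (mod 87)
  1 × 17 = 17 ≡ 17 (mod 87)
Result: 17^69 ≡ 17 (mod 87)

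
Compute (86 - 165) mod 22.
9

(86 - 165) = -79
-79 mod 22 = 9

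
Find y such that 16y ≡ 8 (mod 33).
17

Since gcd(16, 33) = 1 divides 8, a solution exists.
Multiply both sides by the inverse of 16 mod 33:
  16^(-1) mod 33 = 31
  x ≡ 31 × 8 ≡ 248 ≡ 17 (mod 33)
Verification: 16 × 17 = 272 = 8 × 33 + 8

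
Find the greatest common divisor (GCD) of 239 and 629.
1

Using the Euclidean algorithm:
239 = 0 × 629 + 239
629 = 2 × 239 + 151
239 = 1 × 151 + 88
151 = 1 × 88 + 63
88 = 1 × 63 + 25
63 = 2 × 25 + 13
25 = 1 × 13 + 12
13 = 1 × 12 + 1
12 = 12 × 1 + 0

GCD(239, 629) = 1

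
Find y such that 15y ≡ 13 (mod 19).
11

Since gcd(15, 19) = 1 divides 13, a solution exists.
Multiply both sides by the inverse of 15 mod 19:
  15^(-1) mod 19 = 14
  x ≡ 14 × 13 ≡ 182 ≡ 11 (mod 19)
Verification: 15 × 11 = 165 = 8 × 19 + 13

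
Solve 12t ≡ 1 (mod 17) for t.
12^(-1) ≡ 10 (mod 17). Verification: 12 × 10 = 120 ≡ 1 (mod 17)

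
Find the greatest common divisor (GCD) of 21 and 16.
1

Using the Euclidean algorithm:
21 = 1 × 16 + 5
16 = 3 × 5 + 1
5 = 5 × 1 + 0

GCD(21, 16) = 1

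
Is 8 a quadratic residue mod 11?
By Euler's criterion: 8^{5} ≡ 10 (mod 11). Since this equals -1 (≡ 10), 8 is not a QR.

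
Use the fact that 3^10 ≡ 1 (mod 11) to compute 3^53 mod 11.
By Fermat: 3^{10} ≡ 1 (mod 11). 53 = 5×10 + 3. So 3^{53} ≡ 3^{3} ≡ 5 (mod 11)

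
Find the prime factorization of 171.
3^2 × 19

Divide by primes starting from smallest:
171 ÷ 3 = 57
57 ÷ 3 = 19
19 ÷ 19 = 1

171 = 3^2 × 19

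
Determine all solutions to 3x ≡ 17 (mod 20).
19

Since gcd(3, 20) = 1 divides 17, a solution exists.
Multiply both sides by the inverse of 3 mod 20:
  3^(-1) mod 20 = 7
  x ≡ 7 × 17 ≡ 119 ≡ 19 (mod 20)
Verification: 3 × 19 = 57 = 2 × 20 + 17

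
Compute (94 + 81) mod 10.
5

(94 + 81) = 175
175 mod 10 = 5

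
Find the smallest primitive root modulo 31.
3

A primitive root g modulo p has order p-1 = 30
Prime divisors of 30: [2, 3, 5]
g is a primitive root iff g^(30/q) ≢ 1 (mod 31) for each prime divisor q
Testing small values:
  g = 2: 2^15 ≡ 1, 2^10 ≡ 1, 2^6 ≡ 2 (mod 31) → 2^15 ≡ 1, not primitive root
  g = 3: 3^15 ≡ 30, 3^10 ≡ 25, 3^6 ≡ 16 (mod 31) → none is 1, primitive root!
The smallest primitive root is 3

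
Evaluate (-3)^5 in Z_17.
(-3) ≡ 14 (mod 17). 5 = 4 + 1 (binary 101). Repeated squaring mod 17: 14^1 ≡ 14; 14^2 ≡ 14² = 196 ≡ 9; 14^4 ≡ 9² = 81 ≡ 13. Multiply: (-3)^5 ≡ 14^4 × 14^1 ≡ 13 × 14 (mod 17): 13 × 14 = 182 ≡ 12. So (-3)^5 ≡ 12 (mod 17).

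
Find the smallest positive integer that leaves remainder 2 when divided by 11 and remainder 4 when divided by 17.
M = 11 × 17 = 187. M₁ = 17, y₁ ≡ 2 (mod 11). M₂ = 11, y₂ ≡ 14 (mod 17). z = 2×17×2 + 4×11×14 ≡ 123 (mod 187). The smallest positive such number is 123.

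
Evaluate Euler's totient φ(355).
280

Prime factorization: 355 = 5 × 71
Using the formula φ(n) = n × Π(1 - 1/p) for each prime factor p:
φ(355) = 355 × (1 - 1/5) × (1 - 1/71)
φ(355) = 280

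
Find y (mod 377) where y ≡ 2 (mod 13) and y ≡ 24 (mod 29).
M = 13 × 29 = 377. M₁ = 29, y₁ ≡ 9 (mod 13). M₂ = 13, y₂ ≡ 9 (mod 29). y = 2×29×9 + 24×13×9 ≡ 314 (mod 377)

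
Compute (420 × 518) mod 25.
10

(420 × 518) = 217560
217560 mod 25 = 10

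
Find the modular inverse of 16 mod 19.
16^(-1) ≡ 6 (mod 19). Verification: 16 × 6 = 96 ≡ 1 (mod 19)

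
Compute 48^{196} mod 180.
36

Using successive squaring:
Binary expansion of 196: 11000100
Powers of 48 mod 180 (each is the square of the previous):
  48^1 ≡ 48 (mod 180)
  48^2 ≡ 48² = 2304 ≡ 144 (mod 180)
  48^4 ≡ 144² = 20736 ≡ 36 (mod 180)
  48^8 ≡ 36² = 1296 ≡ 36 (mod 180)
  48^16 ≡ 36² = 1296 ≡ 36 (mod 180)
  48^32 ≡ 36² = 1296 ≡ 36 (mod 180)
  48^64 ≡ 36² = 1296 ≡ 36 (mod 180)
  48^128 ≡ 36² = 1296 ≡ 36 (mod 180)
196 = 128 + 64 + 4, so 48^196 = 48^128 × 48^64 × 48^4 ≡ 36 × 36 × 36 (mod 180)
Multiplying step by step:
  36 × 36 = 1296 ≡ 36 (mod 180)
  36 × 36 = 1296 ≡ 36 (mod 180)
Result: 48^196 ≡ 36 (mod 180)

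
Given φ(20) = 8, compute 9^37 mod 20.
By Euler: 9^{8} ≡ 1 (mod 20) since gcd(9, 20) = 1. 37 = 4×8 + 5. So 9^{37} ≡ 9^{5} ≡ 9 (mod 20)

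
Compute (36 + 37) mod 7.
3

(36 + 37) = 73
73 mod 7 = 3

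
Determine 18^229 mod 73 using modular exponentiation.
Using Fermat: 18^{72} ≡ 1 (mod 73). 229 ≡ 13 (mod 72). So 18^{229} ≡ 18^{13} ≡ 71 (mod 73)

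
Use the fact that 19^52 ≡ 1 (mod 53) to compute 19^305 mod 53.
By Fermat: 19^{52} ≡ 1 (mod 53). 305 ≡ 45 (mod 52). So 19^{305} ≡ 19^{45} ≡ 2 (mod 53)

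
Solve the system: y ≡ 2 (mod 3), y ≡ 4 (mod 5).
M = 3 × 5 = 15. M₁ = 5, y₁ ≡ 2 (mod 3). M₂ = 3, y₂ ≡ 2 (mod 5). y = 2×5×2 + 4×3×2 ≡ 14 (mod 15)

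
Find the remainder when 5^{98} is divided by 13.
By Fermat: 5^{12} ≡ 1 (mod 13). 98 = 8×12 + 2. So 5^{98} ≡ 5^{2} ≡ 12 (mod 13)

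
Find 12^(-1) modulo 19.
8

Using Extended Euclidean Algorithm:
gcd(12, 19) = 1
Bezout coefficients: 12 × 8 + 19 × -5 = 1
So 12 × 8 ≡ 1 (mod 19)
The inverse is 8 mod 19 = 8
Verification: 12 × 8 = 96 = 5 × 19 + 1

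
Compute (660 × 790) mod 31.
11

(660 × 790) = 521400
521400 mod 31 = 11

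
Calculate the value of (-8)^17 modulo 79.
Using repeated squaring. (-8) ≡ 71 (mod 79). 17 = 16 + 1 (binary 10001). Repeated squaring mod 79: 71^1 ≡ 71; 71^2 ≡ 71² = 5041 ≡ 64; 71^4 ≡ 64² = 4096 ≡ 67; 71^8 ≡ 67² = 4489 ≡ 65; 71^16 ≡ 65² = 4225 ≡ 38. Multiply: (-8)^17 ≡ 71^16 × 71^1 ≡ 38 × 71 (mod 79): 38 × 71 = 2698 ≡ 12. So (-8)^17 ≡ 12 (mod 79).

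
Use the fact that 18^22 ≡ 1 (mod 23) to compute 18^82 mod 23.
By Fermat: 18^{22} ≡ 1 (mod 23). 82 = 3×22 + 16. So 18^{82} ≡ 18^{16} ≡ 3 (mod 23)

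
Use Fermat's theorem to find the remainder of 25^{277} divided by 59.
7

By Fermat's Little Theorem, a^(p-1) ≡ 1 (mod p) for prime p and gcd(a, p) = 1
Here p = 59, so 25^58 ≡ 1 (mod 59)
We can reduce the exponent: 277 mod 58 = 45
So 25^277 ≡ 25^45 (mod 59)
Computing: 25^45 mod 59 = 7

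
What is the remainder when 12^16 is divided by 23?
Using repeated squaring. 16 = 16 (binary 10000). Repeated squaring mod 23: 12^1 ≡ 12; 12^2 ≡ 12² = 144 ≡ 6; 12^4 ≡ 6² = 36 ≡ 13; 12^8 ≡ 13² = 169 ≡ 8; 12^16 ≡ 8² = 64 ≡ 18. So 12^16 ≡ 18 (mod 23).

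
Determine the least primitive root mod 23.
p - 1 = 22 has prime divisors 2, 11. h is a primitive root mod 23 iff h^(22/q) ≢ 1 (mod 23) for each such q.
h = 2: 2^11 ≡ 1, 2^2 ≡ 4 (mod 23); 2^11 ≡ 1, so not a primitive root.
h = 3: 3^11 ≡ 1, 3^2 ≡ 9 (mod 23); 3^11 ≡ 1, so not a primitive root.
h = 4: 4^11 ≡ 1, 4^2 ≡ 16 (mod 23); 4^11 ≡ 1, so not a primitive root.
h = 5: 5^11 ≡ 22, 5^2 ≡ 2 (mod 23); none is 1, so 5 has order 22 and is a primitive root.
The smallest primitive root mod 23 is g = 5.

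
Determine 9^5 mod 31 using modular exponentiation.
5 = 4 + 1 (binary 101). Repeated squaring mod 31: 9^1 ≡ 9; 9^2 ≡ 9² = 81 ≡ 19; 9^4 ≡ 19² = 361 ≡ 20. Multiply: 9^5 = 9^4 × 9^1 ≡ 20 × 9 (mod 31): 20 × 9 = 180 ≡ 25. So 9^5 ≡ 25 (mod 31).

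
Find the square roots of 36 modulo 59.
The square roots of 36 mod 59 are 53 and 6. Verify: 53² = 2809 ≡ 36 (mod 59)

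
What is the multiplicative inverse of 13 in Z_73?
45

Using Extended Euclidean Algorithm:
gcd(13, 73) = 1
Bezout coefficients: 13 × -28 + 73 × 5 = 1
So 13 × -28 ≡ 1 (mod 73)
The inverse is -28 mod 73 = 45
Verification: 13 × 45 = 585 = 8 × 73 + 1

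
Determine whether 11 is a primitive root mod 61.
p - 1 = 60 has prime divisors 2, 3, 5. Check 11^(60/q) mod 61 for each: 11^(60/2) = 11^30 ≡ 60, 11^(60/3) = 11^20 ≡ 1, 11^(60/5) = 11^12 ≡ 1 (mod 61). Since 11^20 ≡ 1 (mod 61), the order of 11 divides 20 (in fact the order is 4) ≠ 60, so it is not a primitive root.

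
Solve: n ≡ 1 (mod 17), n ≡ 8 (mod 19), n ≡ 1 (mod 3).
M = 17 × 19 × 3 = 969. M₁ = 57, y₁ ≡ 3 (mod 17). M₂ = 51, y₂ ≡ 3 (mod 19). M₃ = 323, y₃ ≡ 2 (mod 3). n = 1×57×3 + 8×51×3 + 1×323×2 ≡ 103 (mod 969)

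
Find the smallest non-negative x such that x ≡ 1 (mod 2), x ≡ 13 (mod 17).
13

Using the Chinese Remainder Theorem:
M = product of moduli = 34
For equation 1: M_1 = 17, 17 ≡ 1 (mod 2), inverse of 17 mod 2 is 1 (check: 1 × 1 = 1 ≡ 1 (mod 2))
For equation 2: M_2 = 2, 2 ≡ 2 (mod 17), inverse of 2 mod 17 is 9 (check: 2 × 9 = 18 ≡ 1 (mod 17))
Combine: x ≡ Σ r_i×M_i×(M_i⁻¹ mod m_i) = 1×17×1 + 13×2×9 = 17 + 234 = 251
251 mod 34 = 13
x ≡ 13 (mod 34)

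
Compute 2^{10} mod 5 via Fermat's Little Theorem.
4

By Fermat's Little Theorem, a^(p-1) ≡ 1 (mod p) for prime p and gcd(a, p) = 1
Here p = 5, so 2^4 ≡ 1 (mod 5)
We can reduce the exponent: 10 mod 4 = 2
So 2^10 ≡ 2^2 (mod 5)
Computing: 2^2 mod 5 = 4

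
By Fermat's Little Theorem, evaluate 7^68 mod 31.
By Fermat: 7^{30} ≡ 1 (mod 31). 68 = 2×30 + 8. So 7^{68} ≡ 7^{8} ≡ 10 (mod 31)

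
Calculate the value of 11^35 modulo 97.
Using repeated squaring. 35 = 32 + 2 + 1 (binary 100011). Repeated squaring mod 97: 11^1 ≡ 11; 11^2 ≡ 11² = 121 ≡ 24; 11^4 ≡ 24² = 576 ≡ 91; 11^8 ≡ 91² = 8281 ≡ 36; 11^16 ≡ 36² = 1296 ≡ 35; 11^32 ≡ 35² = 1225 ≡ 61. Multiply: 11^35 = 11^32 × 11^2 × 11^1 ≡ 61 × 24 × 11 (mod 97): 61 × 24 = 1464 ≡ 9; 9 × 11 = 99 ≡ 2. So 11^35 ≡ 2 (mod 97).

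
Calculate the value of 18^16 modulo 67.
Using repeated squaring. 16 = 16 (binary 10000). Repeated squaring mod 67: 18^1 ≡ 18; 18^2 ≡ 18² = 324 ≡ 56; 18^4 ≡ 56² = 3136 ≡ 54; 18^8 ≡ 54² = 2916 ≡ 35; 18^16 ≡ 35² = 1225 ≡ 19. So 18^16 ≡ 19 (mod 67).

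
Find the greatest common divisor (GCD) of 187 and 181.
1

Using the Euclidean algorithm:
187 = 1 × 181 + 6
181 = 30 × 6 + 1
6 = 6 × 1 + 0

GCD(187, 181) = 1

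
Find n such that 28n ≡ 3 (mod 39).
21

Since gcd(28, 39) = 1 divides 3, a solution exists.
Multiply both sides by the inverse of 28 mod 39:
  28^(-1) mod 39 = 7
  x ≡ 7 × 3 ≡ 21 ≡ 21 (mod 39)
Verification: 28 × 21 = 588 = 15 × 39 + 3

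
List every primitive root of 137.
Primitive roots mod 137: {3, 5, 6, 12, 13, 20, 21, 23, 24, 26, 27, 29, 31, 33, 35, 40, 42, 43, 45, 46, 47, 48, 51, 52, 53, 54, 55, 57, 58, 62, 66, 67, 70, 71, 75, 79, 80, 82, 83, 84, 85, 86, 89, 90, 91, 92, 94, 95, 97, 102, 104, 106, 108, 110, 111, 113, 114, 116, 117, 124, 125, 131, 132, 134}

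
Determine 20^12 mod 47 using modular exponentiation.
Using repeated squaring. 12 = 8 + 4 (binary 1100). Repeated squaring mod 47: 20^1 ≡ 20; 20^2 ≡ 20² = 400 ≡ 24; 20^4 ≡ 24² = 576 ≡ 12; 20^8 ≡ 12² = 144 ≡ 3. Multiply: 20^12 = 20^8 × 20^4 ≡ 3 × 12 (mod 47): 3 × 12 = 36 ≡ 36. So 20^12 ≡ 36 (mod 47).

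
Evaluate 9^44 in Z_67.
Using repeated squaring. 44 = 32 + 8 + 4 (binary 101100). Repeated squaring mod 67: 9^1 ≡ 9; 9^2 ≡ 9² = 81 ≡ 14; 9^4 ≡ 14² = 196 ≡ 62; 9^8 ≡ 62² = 3844 ≡ 25; 9^16 ≡ 25² = 625 ≡ 22; 9^32 ≡ 22² = 484 ≡ 15. Multiply: 9^44 = 9^32 × 9^8 × 9^4 ≡ 15 × 25 × 62 (mod 67): 15 × 25 = 375 ≡ 40; 40 × 62 = 2480 ≡ 1. So 9^44 ≡ 1 (mod 67).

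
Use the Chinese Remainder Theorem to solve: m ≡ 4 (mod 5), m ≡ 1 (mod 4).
M = 5 × 4 = 20. M₁ = 4, y₁ ≡ 4 (mod 5). M₂ = 5, y₂ ≡ 1 (mod 4). m = 4×4×4 + 1×5×1 ≡ 9 (mod 20)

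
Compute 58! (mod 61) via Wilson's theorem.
(60)! = (58)! × (59) × (60) ≡ -1 (mod 61). So (58)! ≡ -1 × [(60)(59)]^(-1) ≡ 30 (mod 61)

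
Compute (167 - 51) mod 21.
11

(167 - 51) = 116
116 mod 21 = 11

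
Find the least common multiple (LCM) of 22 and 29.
638

First find GCD(22, 29) using the Euclidean algorithm:
22 = 0 × 29 + 22
29 = 1 × 22 + 7
22 = 3 × 7 + 1
7 = 7 × 1 + 0
GCD(22, 29) = 1

LCM formula: LCM(a, b) = (a × b) / GCD(a, b)
LCM(22, 29) = (22 × 29) / 1
LCM(22, 29) = 638 / 1
LCM(22, 29) = 638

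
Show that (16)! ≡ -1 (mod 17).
(16)! mod 17 = 16. Since this equals -1 (mod 17), Wilson confirms 17 is prime.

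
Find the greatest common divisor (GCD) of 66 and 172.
2

Using the Euclidean algorithm:
66 = 0 × 172 + 66
172 = 2 × 66 + 40
66 = 1 × 40 + 26
40 = 1 × 26 + 14
26 = 1 × 14 + 12
14 = 1 × 12 + 2
12 = 6 × 2 + 0

GCD(66, 172) = 2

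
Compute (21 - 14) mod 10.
7

(21 - 14) = 7
7 mod 10 = 7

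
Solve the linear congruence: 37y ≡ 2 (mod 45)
11

Since gcd(37, 45) = 1 divides 2, a solution exists.
Multiply both sides by the inverse of 37 mod 45:
  37^(-1) mod 45 = 28
  x ≡ 28 × 2 ≡ 56 ≡ 11 (mod 45)
Verification: 37 × 11 = 407 = 9 × 45 + 2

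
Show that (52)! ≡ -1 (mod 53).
(52)! mod 53 = 52. Since this equals -1 (mod 53), Wilson confirms 53 is prime.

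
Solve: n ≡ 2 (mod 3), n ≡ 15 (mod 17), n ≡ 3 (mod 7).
M = 3 × 17 × 7 = 357. M₁ = 119, y₁ ≡ 2 (mod 3). M₂ = 21, y₂ ≡ 13 (mod 17). M₃ = 51, y₃ ≡ 4 (mod 7). n = 2×119×2 + 15×21×13 + 3×51×4 ≡ 185 (mod 357)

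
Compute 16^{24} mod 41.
18

Using successive squaring:
Binary expansion of 24: 11000
Powers of 16 mod 41 (each is the square of the previous):
  16^1 ≡ 16 (mod 41)
  16^2 ≡ 16² = 256 ≡ 10 (mod 41)
  16^4 ≡ 10² = 100 ≡ 18 (mod 41)
  16^8 ≡ 18² = 324 ≡ 37 (mod 41)
  16^16 ≡ 37² = 1369 ≡ 16 (mod 41)
24 = 16 + 8, so 16^24 = 16^16 × 16^8 ≡ 16 × 37 (mod 41)
Multiplying step by step:
  16 × 37 = 592 ≡ 18 (mod 41)
Result: 16^24 ≡ 18 (mod 41)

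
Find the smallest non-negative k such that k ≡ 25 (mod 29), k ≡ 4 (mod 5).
54

Using the Chinese Remainder Theorem:
M = product of moduli = 145
For equation 1: M_1 = 5, 5 ≡ 5 (mod 29), inverse of 5 mod 29 is 6 (check: 5 × 6 = 30 ≡ 1 (mod 29))
For equation 2: M_2 = 29, 29 ≡ 4 (mod 5), inverse of 29 mod 5 is 4 (check: 4 × 4 = 16 ≡ 1 (mod 5))
Combine: k ≡ Σ r_i×M_i×(M_i⁻¹ mod m_i) = 25×5×6 + 4×29×4 = 750 + 464 = 1214
1214 mod 145 = 54
k ≡ 54 (mod 145)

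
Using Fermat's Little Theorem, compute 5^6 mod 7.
By Fermat's Little Theorem, 5^{6} ≡ 1 (mod 7) since 7 is prime and gcd(5, 7) = 1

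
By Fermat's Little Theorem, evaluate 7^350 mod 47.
By Fermat: 7^{46} ≡ 1 (mod 47). 350 ≡ 28 (mod 46). So 7^{350} ≡ 7^{28} ≡ 28 (mod 47)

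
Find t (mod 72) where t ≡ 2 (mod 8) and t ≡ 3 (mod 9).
M = 8 × 9 = 72. M₁ = 9, y₁ ≡ 1 (mod 8). M₂ = 8, y₂ ≡ 8 (mod 9). t = 2×9×1 + 3×8×8 ≡ 66 (mod 72)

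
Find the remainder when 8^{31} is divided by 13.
By Fermat: 8^{12} ≡ 1 (mod 13). 31 = 2×12 + 7. So 8^{31} ≡ 8^{7} ≡ 5 (mod 13)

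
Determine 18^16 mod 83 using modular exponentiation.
Using repeated squaring. 16 = 16 (binary 10000). Repeated squaring mod 83: 18^1 ≡ 18; 18^2 ≡ 18² = 324 ≡ 75; 18^4 ≡ 75² = 5625 ≡ 64; 18^8 ≡ 64² = 4096 ≡ 29; 18^16 ≡ 29² = 841 ≡ 11. So 18^16 ≡ 11 (mod 83).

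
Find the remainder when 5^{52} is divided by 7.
By Fermat: 5^{6} ≡ 1 (mod 7). 52 = 8×6 + 4. So 5^{52} ≡ 5^{4} ≡ 2 (mod 7)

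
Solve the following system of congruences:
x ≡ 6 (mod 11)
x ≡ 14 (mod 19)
204

Using the Chinese Remainder Theorem:
M = product of moduli = 209
For equation 1: M_1 = 19, 19 ≡ 8 (mod 11), inverse of 19 mod 11 is 7 (check: 8 × 7 = 56 ≡ 1 (mod 11))
For equation 2: M_2 = 11, 11 ≡ 11 (mod 19), inverse of 11 mod 19 is 7 (check: 11 × 7 = 77 ≡ 1 (mod 19))
Combine: x ≡ Σ r_i×M_i×(M_i⁻¹ mod m_i) = 6×19×7 + 14×11×7 = 798 + 1078 = 1876
1876 mod 209 = 204
x ≡ 204 (mod 209)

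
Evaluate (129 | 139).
(129/139) = 129^{69} mod 139 = 1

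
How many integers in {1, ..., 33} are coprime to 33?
20

Prime factorization: 33 = 3 × 11
Using the formula φ(n) = n × Π(1 - 1/p) for each prime factor p:
φ(33) = 33 × (1 - 1/3) × (1 - 1/11)
φ(33) = 20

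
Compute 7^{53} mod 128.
39

Using successive squaring:
Binary expansion of 53: 110101
Powers of 7 mod 128 (each is the square of the previous):
  7^1 ≡ 7 (mod 128)
  7^2 ≡ 7² = 49 ≡ 49 (mod 128)
  7^4 ≡ 49² = 2401 ≡ 97 (mod 128)
  7^8 ≡ 97² = 9409 ≡ 65 (mod 128)
  7^16 ≡ 65² = 4225 ≡ 1 (mod 128)
  7^32 ≡ 1² = 1 ≡ 1 (mod 128)
53 = 32 + 16 + 4 + 1, so 7^53 = 7^32 × 7^16 × 7^4 × 7^1 ≡ 1 × 1 × 97 × 7 (mod 128)
Multiplying step by step:
  1 × 1 = 1 ≡ 1 (mod 128)
  1 × 97 = 97 ≡ 97 (mod 128)
  97 × 7 = 679 ≡ 39 (mod 128)
Result: 7^53 ≡ 39 (mod 128)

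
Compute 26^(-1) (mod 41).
30

Using Extended Euclidean Algorithm:
gcd(26, 41) = 1
Bezout coefficients: 26 × -11 + 41 × 7 = 1
So 26 × -11 ≡ 1 (mod 41)
The inverse is -11 mod 41 = 30
Verification: 26 × 30 = 780 = 19 × 41 + 1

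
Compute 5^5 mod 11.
5 = 4 + 1 (binary 101). Repeated squaring mod 11: 5^1 ≡ 5; 5^2 ≡ 5² = 25 ≡ 3; 5^4 ≡ 3² = 9 ≡ 9. Multiply: 5^5 = 5^4 × 5^1 ≡ 9 × 5 (mod 11): 9 × 5 = 45 ≡ 1. So 5^5 ≡ 1 (mod 11).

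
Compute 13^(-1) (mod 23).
16

Using Extended Euclidean Algorithm:
gcd(13, 23) = 1
Bezout coefficients: 13 × -7 + 23 × 4 = 1
So 13 × -7 ≡ 1 (mod 23)
The inverse is -7 mod 23 = 16
Verification: 13 × 16 = 208 = 9 × 23 + 1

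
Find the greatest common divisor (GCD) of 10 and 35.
5

Using the Euclidean algorithm:
10 = 0 × 35 + 10
35 = 3 × 10 + 5
10 = 2 × 5 + 0

GCD(10, 35) = 5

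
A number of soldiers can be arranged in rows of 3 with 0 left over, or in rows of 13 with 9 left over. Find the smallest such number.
M = 3 × 13 = 39. M₁ = 13, y₁ ≡ 1 (mod 3). M₂ = 3, y₂ ≡ 9 (mod 13). z = 0×13×1 + 9×3×9 ≡ 9 (mod 39). The smallest positive such number is 9.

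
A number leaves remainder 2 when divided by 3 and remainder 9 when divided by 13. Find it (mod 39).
M = 3 × 13 = 39. M₁ = 13, y₁ ≡ 1 (mod 3). M₂ = 3, y₂ ≡ 9 (mod 13). t = 2×13×1 + 9×3×9 ≡ 35 (mod 39)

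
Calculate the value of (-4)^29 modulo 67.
Using repeated squaring. (-4) ≡ 63 (mod 67). 29 = 16 + 8 + 4 + 1 (binary 11101). Repeated squaring mod 67: 63^1 ≡ 63; 63^2 ≡ 63² = 3969 ≡ 16; 63^4 ≡ 16² = 256 ≡ 55; 63^8 ≡ 55² = 3025 ≡ 10; 63^16 ≡ 10² = 100 ≡ 33. Multiply: (-4)^29 ≡ 63^16 × 63^8 × 63^4 × 63^1 ≡ 33 × 10 × 55 × 63 (mod 67): 33 × 10 = 330 ≡ 62; 62 × 55 = 3410 ≡ 60; 60 × 63 = 3780 ≡ 28. So (-4)^29 ≡ 28 (mod 67).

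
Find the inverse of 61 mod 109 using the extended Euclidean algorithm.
Extended GCD: 61(-25) + 109(14) = 1. So 61^(-1) ≡ 84 ≡ 84 (mod 109). Verify: 61 × 84 = 5124 ≡ 1 (mod 109)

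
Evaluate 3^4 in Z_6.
4 = 4 (binary 100). Repeated squaring mod 6: 3^1 ≡ 3; 3^2 ≡ 3² = 9 ≡ 3; 3^4 ≡ 3² = 9 ≡ 3. So 3^4 ≡ 3 (mod 6).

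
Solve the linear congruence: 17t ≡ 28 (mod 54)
8

Since gcd(17, 54) = 1 divides 28, a solution exists.
Multiply both sides by the inverse of 17 mod 54:
  17^(-1) mod 54 = 35
  x ≡ 35 × 28 ≡ 980 ≡ 8 (mod 54)
Verification: 17 × 8 = 136 = 2 × 54 + 28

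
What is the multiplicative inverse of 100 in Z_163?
100^(-1) ≡ 119 (mod 163). Verification: 100 × 119 = 11900 ≡ 1 (mod 163)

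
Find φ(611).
552

Prime factorization: 611 = 13 × 47
Using the formula φ(n) = n × Π(1 - 1/p) for each prime factor p:
φ(611) = 611 × (1 - 1/13) × (1 - 1/47)
φ(611) = 552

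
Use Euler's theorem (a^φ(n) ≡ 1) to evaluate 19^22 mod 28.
By Euler: 19^{12} ≡ 1 (mod 28) since gcd(19, 28) = 1. 22 = 1×12 + 10. So 19^{22} ≡ 19^{10} ≡ 9 (mod 28)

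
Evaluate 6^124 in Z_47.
Using Fermat: 6^{46} ≡ 1 (mod 47). 124 ≡ 32 (mod 46). So 6^{124} ≡ 6^{32} ≡ 3 (mod 47)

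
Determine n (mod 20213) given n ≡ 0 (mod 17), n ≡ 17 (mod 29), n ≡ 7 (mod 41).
15300

Using the Chinese Remainder Theorem:
M = product of moduli = 20213
For equation 1: M_1 = 1189, 1189 ≡ 16 (mod 17), inverse of 1189 mod 17 is 16 (check: 16 × 16 = 256 ≡ 1 (mod 17))
For equation 2: M_2 = 697, 697 ≡ 1 (mod 29), inverse of 697 mod 29 is 1 (check: 1 × 1 = 1 ≡ 1 (mod 29))
For equation 3: M_3 = 493, 493 ≡ 1 (mod 41), inverse of 493 mod 41 is 1 (check: 1 × 1 = 1 ≡ 1 (mod 41))
Combine: n ≡ Σ r_i×M_i×(M_i⁻¹ mod m_i) = 0×1189×16 + 17×697×1 + 7×493×1 = 0 + 11849 + 3451 = 15300
15300 mod 20213 = 15300
n ≡ 15300 (mod 20213)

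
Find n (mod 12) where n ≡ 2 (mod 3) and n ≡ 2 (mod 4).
M = 3 × 4 = 12. M₁ = 4, y₁ ≡ 1 (mod 3). M₂ = 3, y₂ ≡ 3 (mod 4). n = 2×4×1 + 2×3×3 ≡ 2 (mod 12)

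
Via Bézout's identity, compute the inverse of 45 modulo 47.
Extended GCD: 45(23) + 47(-22) = 1. So 45^(-1) ≡ 23 ≡ 23 (mod 47). Verify: 45 × 23 = 1035 ≡ 1 (mod 47)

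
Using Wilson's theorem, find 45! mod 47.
(46)! = (45)! × (46) ≡ -1 (mod 47). So (45)! ≡ -1 × (46)^(-1) ≡ (-1)×(-1) = 1 (mod 47)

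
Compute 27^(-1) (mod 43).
27^(-1) ≡ 8 (mod 43). Verification: 27 × 8 = 216 ≡ 1 (mod 43)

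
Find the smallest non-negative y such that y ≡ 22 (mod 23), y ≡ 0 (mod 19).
114

Using the Chinese Remainder Theorem:
M = product of moduli = 437
For equation 1: M_1 = 19, 19 ≡ 19 (mod 23), inverse of 19 mod 23 is 17 (check: 19 × 17 = 323 ≡ 1 (mod 23))
For equation 2: M_2 = 23, 23 ≡ 4 (mod 19), inverse of 23 mod 19 is 5 (check: 4 × 5 = 20 ≡ 1 (mod 19))
Combine: y ≡ Σ r_i×M_i×(M_i⁻¹ mod m_i) = 22×19×17 + 0×23×5 = 7106 + 0 = 7106
7106 mod 437 = 114
y ≡ 114 (mod 437)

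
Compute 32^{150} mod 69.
4

Using successive squaring:
Binary expansion of 150: 10010110
Powers of 32 mod 69 (each is the square of the previous):
  32^1 ≡ 32 (mod 69)
  32^2 ≡ 32² = 1024 ≡ 58 (mod 69)
  32^4 ≡ 58² = 3364 ≡ 52 (mod 69)
  32^8 ≡ 52² = 2704 ≡ 13 (mod 69)
  32^16 ≡ 13² = 169 ≡ 31 (mod 69)
  32^32 ≡ 31² = 961 ≡ 64 (mod 69)
  32^64 ≡ 64² = 4096 ≡ 25 (mod 69)
  32^128 ≡ 25² = 625 ≡ 4 (mod 69)
150 = 128 + 16 + 4 + 2, so 32^150 = 32^128 × 32^16 × 32^4 × 32^2 ≡ 4 × 31 × 52 × 58 (mod 69)
Multiplying step by step:
  4 × 31 = 124 ≡ 55 (mod 69)
  55 × 52 = 2860 ≡ 31 (mod 69)
  31 × 58 = 1798 ≡ 4 (mod 69)
Result: 32^150 ≡ 4 (mod 69)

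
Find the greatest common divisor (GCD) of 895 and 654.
1

Using the Euclidean algorithm:
895 = 1 × 654 + 241
654 = 2 × 241 + 172
241 = 1 × 172 + 69
172 = 2 × 69 + 34
69 = 2 × 34 + 1
34 = 34 × 1 + 0

GCD(895, 654) = 1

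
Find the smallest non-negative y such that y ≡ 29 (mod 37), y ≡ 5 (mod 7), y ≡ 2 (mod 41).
2175

Using the Chinese Remainder Theorem:
M = product of moduli = 10619
For equation 1: M_1 = 287, 287 ≡ 28 (mod 37), inverse of 287 mod 37 is 4 (check: 28 × 4 = 112 ≡ 1 (mod 37))
For equation 2: M_2 = 1517, 1517 ≡ 5 (mod 7), inverse of 1517 mod 7 is 3 (check: 5 × 3 = 15 ≡ 1 (mod 7))
For equation 3: M_3 = 259, 259 ≡ 13 (mod 41), inverse of 259 mod 41 is 19 (check: 13 × 19 = 247 ≡ 1 (mod 41))
Combine: y ≡ Σ r_i×M_i×(M_i⁻¹ mod m_i) = 29×287×4 + 5×1517×3 + 2×259×19 = 33292 + 22755 + 9842 = 65889
65889 mod 10619 = 2175
y ≡ 2175 (mod 10619)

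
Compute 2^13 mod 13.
Using Fermat: 2^{12} ≡ 1 (mod 13). 13 ≡ 1 (mod 12). So 2^{13} ≡ 2^{1} ≡ 2 (mod 13)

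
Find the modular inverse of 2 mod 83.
2^(-1) ≡ 42 (mod 83). Verification: 2 × 42 = 84 ≡ 1 (mod 83)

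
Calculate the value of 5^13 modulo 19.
Using repeated squaring. 13 = 8 + 4 + 1 (binary 1101). Repeated squaring mod 19: 5^1 ≡ 5; 5^2 ≡ 5² = 25 ≡ 6; 5^4 ≡ 6² = 36 ≡ 17; 5^8 ≡ 17² = 289 ≡ 4. Multiply: 5^13 = 5^8 × 5^4 × 5^1 ≡ 4 × 17 × 5 (mod 19): 4 × 17 = 68 ≡ 11; 11 × 5 = 55 ≡ 17. So 5^13 ≡ 17 (mod 19).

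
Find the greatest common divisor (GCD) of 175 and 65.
5

Using the Euclidean algorithm:
175 = 2 × 65 + 45
65 = 1 × 45 + 20
45 = 2 × 20 + 5
20 = 4 × 5 + 0

GCD(175, 65) = 5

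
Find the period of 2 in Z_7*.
Powers of 2 mod 7: 2^1≡2, 2^2≡4, 2^3≡1. Order = 3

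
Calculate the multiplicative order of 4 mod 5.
Powers of 4 mod 5: 4^1≡4, 4^2≡1. Order = 2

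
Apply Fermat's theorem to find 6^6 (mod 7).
By Fermat's Little Theorem, 6^{6} ≡ 1 (mod 7) since 7 is prime and gcd(6, 7) = 1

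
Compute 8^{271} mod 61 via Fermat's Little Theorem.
53

By Fermat's Little Theorem, a^(p-1) ≡ 1 (mod p) for prime p and gcd(a, p) = 1
Here p = 61, so 8^60 ≡ 1 (mod 61)
We can reduce the exponent: 271 mod 60 = 31
So 8^271 ≡ 8^31 (mod 61)
Computing: 8^31 mod 61 = 53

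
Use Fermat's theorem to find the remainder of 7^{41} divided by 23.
11

By Fermat's Little Theorem, a^(p-1) ≡ 1 (mod p) for prime p and gcd(a, p) = 1
Here p = 23, so 7^22 ≡ 1 (mod 23)
We can reduce the exponent: 41 mod 22 = 19
So 7^41 ≡ 7^19 (mod 23)
Computing: 7^19 mod 23 = 11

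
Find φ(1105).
768

Prime factorization: 1105 = 5 × 13 × 17
Using the formula φ(n) = n × Π(1 - 1/p) for each prime factor p:
φ(1105) = 1105 × (1 - 1/5) × (1 - 1/13) × (1 - 1/17)
φ(1105) = 768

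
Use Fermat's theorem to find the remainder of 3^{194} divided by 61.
20

By Fermat's Little Theorem, a^(p-1) ≡ 1 (mod p) for prime p and gcd(a, p) = 1
Here p = 61, so 3^60 ≡ 1 (mod 61)
We can reduce the exponent: 194 mod 60 = 14
So 3^194 ≡ 3^14 (mod 61)
Computing: 3^14 mod 61 = 20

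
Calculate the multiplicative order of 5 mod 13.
Powers of 5 mod 13: 5^1≡5, 5^2≡12, 5^3≡8, 5^4≡1. Order = 4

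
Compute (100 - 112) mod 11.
10

(100 - 112) = -12
-12 mod 11 = 10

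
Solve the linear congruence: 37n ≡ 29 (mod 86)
31

Since gcd(37, 86) = 1 divides 29, a solution exists.
Multiply both sides by the inverse of 37 mod 86:
  37^(-1) mod 86 = 7
  x ≡ 7 × 29 ≡ 203 ≡ 31 (mod 86)
Verification: 37 × 31 = 1147 = 13 × 86 + 29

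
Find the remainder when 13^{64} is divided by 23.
By Fermat: 13^{22} ≡ 1 (mod 23). 64 = 2×22 + 20. So 13^{64} ≡ 13^{20} ≡ 3 (mod 23)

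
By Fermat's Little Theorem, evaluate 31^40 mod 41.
By Fermat's Little Theorem, 31^{40} ≡ 1 (mod 41) since 41 is prime and gcd(31, 41) = 1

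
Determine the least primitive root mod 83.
p - 1 = 82 has prime divisors 2, 41. h is a primitive root mod 83 iff h^(82/q) ≢ 1 (mod 83) for each such q.
h = 2: 2^41 ≡ 82, 2^2 ≡ 4 (mod 83); none is 1, so 2 has order 82 and is a primitive root.
The smallest primitive root mod 83 is g = 2.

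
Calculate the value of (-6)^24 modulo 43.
Using repeated squaring. (-6) ≡ 37 (mod 43). 24 = 16 + 8 (binary 11000). Repeated squaring mod 43: 37^1 ≡ 37; 37^2 ≡ 37² = 1369 ≡ 36; 37^4 ≡ 36² = 1296 ≡ 6; 37^8 ≡ 6² = 36 ≡ 36; 37^16 ≡ 36² = 1296 ≡ 6. Multiply: (-6)^24 ≡ 37^16 × 37^8 ≡ 6 × 36 (mod 43): 6 × 36 = 216 ≡ 1. So (-6)^24 ≡ 1 (mod 43).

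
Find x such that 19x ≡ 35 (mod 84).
77

Since gcd(19, 84) = 1 divides 35, a solution exists.
Multiply both sides by the inverse of 19 mod 84:
  19^(-1) mod 84 = 31
  x ≡ 31 × 35 ≡ 1085 ≡ 77 (mod 84)
Verification: 19 × 77 = 1463 = 17 × 84 + 35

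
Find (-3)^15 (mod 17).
Using repeated squaring. (-3) ≡ 14 (mod 17). 15 = 8 + 4 + 2 + 1 (binary 1111). Repeated squaring mod 17: 14^1 ≡ 14; 14^2 ≡ 14² = 196 ≡ 9; 14^4 ≡ 9² = 81 ≡ 13; 14^8 ≡ 13² = 169 ≡ 16. Multiply: (-3)^15 ≡ 14^8 × 14^4 × 14^2 × 14^1 ≡ 16 × 13 × 9 × 14 (mod 17): 16 × 13 = 208 ≡ 4; 4 × 9 = 36 ≡ 2; 2 × 14 = 28 ≡ 11. So (-3)^15 ≡ 11 (mod 17).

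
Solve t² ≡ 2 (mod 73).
The square roots of 2 mod 73 are 32 and 41. Verify: 32² = 1024 ≡ 2 (mod 73)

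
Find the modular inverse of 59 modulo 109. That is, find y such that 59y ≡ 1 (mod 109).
85

Using Extended Euclidean Algorithm:
gcd(59, 109) = 1
Bezout coefficients: 59 × -24 + 109 × 13 = 1
So 59 × -24 ≡ 1 (mod 109)
The inverse is -24 mod 109 = 85
Verification: 59 × 85 = 5015 = 46 × 109 + 1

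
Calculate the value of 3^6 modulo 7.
6 = 4 + 2 (binary 110). Repeated squaring mod 7: 3^1 ≡ 3; 3^2 ≡ 3² = 9 ≡ 2; 3^4 ≡ 2² = 4 ≡ 4. Multiply: 3^6 = 3^4 × 3^2 ≡ 4 × 2 (mod 7): 4 × 2 = 8 ≡ 1. So 3^6 ≡ 1 (mod 7).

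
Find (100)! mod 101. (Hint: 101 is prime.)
By Wilson's theorem, (100)! ≡ -1 ≡ 100 (mod 101)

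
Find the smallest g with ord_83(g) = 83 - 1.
p - 1 = 82 has prime divisors 2, 41. h is a primitive root mod 83 iff h^(82/q) ≢ 1 (mod 83) for each such q.
h = 2: 2^41 ≡ 82, 2^2 ≡ 4 (mod 83); none is 1, so 2 has order 82 and is a primitive root.
The smallest primitive root mod 83 is g = 2.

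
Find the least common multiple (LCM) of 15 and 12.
60

First find GCD(15, 12) using the Euclidean algorithm:
15 = 1 × 12 + 3
12 = 4 × 3 + 0
GCD(15, 12) = 3

LCM formula: LCM(a, b) = (a × b) / GCD(a, b)
LCM(15, 12) = (15 × 12) / 3
LCM(15, 12) = 180 / 3
LCM(15, 12) = 60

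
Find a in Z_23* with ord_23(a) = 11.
2 has order 11 mod 23 since 2^{11} ≡ 1 (mod 23) and no smaller power works.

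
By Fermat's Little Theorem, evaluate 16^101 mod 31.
By Fermat: 16^{30} ≡ 1 (mod 31). 101 = 3×30 + 11. So 16^{101} ≡ 16^{11} ≡ 16 (mod 31)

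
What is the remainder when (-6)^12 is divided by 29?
Using repeated squaring. (-6) ≡ 23 (mod 29). 12 = 8 + 4 (binary 1100). Repeated squaring mod 29: 23^1 ≡ 23; 23^2 ≡ 23² = 529 ≡ 7; 23^4 ≡ 7² = 49 ≡ 20; 23^8 ≡ 20² = 400 ≡ 23. Multiply: (-6)^12 ≡ 23^8 × 23^4 ≡ 23 × 20 (mod 29): 23 × 20 = 460 ≡ 25. So (-6)^12 ≡ 25 (mod 29).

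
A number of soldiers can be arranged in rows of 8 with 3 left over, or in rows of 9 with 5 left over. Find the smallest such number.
M = 8 × 9 = 72. M₁ = 9, y₁ ≡ 1 (mod 8). M₂ = 8, y₂ ≡ 8 (mod 9). x = 3×9×1 + 5×8×8 ≡ 59 (mod 72). The smallest positive such number is 59.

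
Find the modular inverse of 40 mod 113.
40^(-1) ≡ 65 (mod 113). Verification: 40 × 65 = 2600 ≡ 1 (mod 113)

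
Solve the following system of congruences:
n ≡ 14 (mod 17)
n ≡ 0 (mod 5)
65

Using the Chinese Remainder Theorem:
M = product of moduli = 85
For equation 1: M_1 = 5, 5 ≡ 5 (mod 17), inverse of 5 mod 17 is 7 (check: 5 × 7 = 35 ≡ 1 (mod 17))
For equation 2: M_2 = 17, 17 ≡ 2 (mod 5), inverse of 17 mod 5 is 3 (check: 2 × 3 = 6 ≡ 1 (mod 5))
Combine: n ≡ Σ r_i×M_i×(M_i⁻¹ mod m_i) = 14×5×7 + 0×17×3 = 490 + 0 = 490
490 mod 85 = 65
n ≡ 65 (mod 85)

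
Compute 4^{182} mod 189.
16

Using successive squaring:
Binary expansion of 182: 10110110
Powers of 4 mod 189 (each is the square of the previous):
  4^1 ≡ 4 (mod 189)
  4^2 ≡ 4² = 16 ≡ 16 (mod 189)
  4^4 ≡ 16² = 256 ≡ 67 (mod 189)
  4^8 ≡ 67² = 4489 ≡ 142 (mod 189)
  4^16 ≡ 142² = 20164 ≡ 130 (mod 189)
  4^32 ≡ 130² = 16900 ≡ 79 (mod 189)
  4^64 ≡ 79² = 6241 ≡ 4 (mod 189)
  4^128 ≡ 4² = 16 ≡ 16 (mod 189)
182 = 128 + 32 + 16 + 4 + 2, so 4^182 = 4^128 × 4^32 × 4^16 × 4^4 × 4^2 ≡ 16 × 79 × 130 × 67 × 16 (mod 189)
Multiplying step by step:
  16 × 79 = 1264 ≡ 130 (mod 189)
  130 × 130 = 16900 ≡ 79 (mod 189)
  79 × 67 = 5293 ≡ 1 (mod 189)
  1 × 16 = 16 ≡ 16 (mod 189)
Result: 4^182 ≡ 16 (mod 189)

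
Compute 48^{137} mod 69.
9

Using successive squaring:
Binary expansion of 137: 10001001
Powers of 48 mod 69 (each is the square of the previous):
  48^1 ≡ 48 (mod 69)
  48^2 ≡ 48² = 2304 ≡ 27 (mod 69)
  48^4 ≡ 27² = 729 ≡ 39 (mod 69)
  48^8 ≡ 39² = 1521 ≡ 3 (mod 69)
  48^16 ≡ 3² = 9 ≡ 9 (mod 69)
  48^32 ≡ 9² = 81 ≡ 12 (mod 69)
  48^64 ≡ 12² = 144 ≡ 6 (mod 69)
  48^128 ≡ 6² = 36 ≡ 36 (mod 69)
137 = 128 + 8 + 1, so 48^137 = 48^128 × 48^8 × 48^1 ≡ 36 × 3 × 48 (mod 69)
Multiplying step by step:
  36 × 3 = 108 ≡ 39 (mod 69)
  39 × 48 = 1872 ≡ 9 (mod 69)
Result: 48^137 ≡ 9 (mod 69)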